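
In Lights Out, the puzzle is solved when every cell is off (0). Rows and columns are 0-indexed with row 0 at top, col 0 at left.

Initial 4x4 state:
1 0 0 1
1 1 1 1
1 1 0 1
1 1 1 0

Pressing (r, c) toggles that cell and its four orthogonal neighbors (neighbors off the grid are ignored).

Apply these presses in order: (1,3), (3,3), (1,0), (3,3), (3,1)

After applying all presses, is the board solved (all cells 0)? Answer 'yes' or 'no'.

After press 1 at (1,3):
1 0 0 0
1 1 0 0
1 1 0 0
1 1 1 0

After press 2 at (3,3):
1 0 0 0
1 1 0 0
1 1 0 1
1 1 0 1

After press 3 at (1,0):
0 0 0 0
0 0 0 0
0 1 0 1
1 1 0 1

After press 4 at (3,3):
0 0 0 0
0 0 0 0
0 1 0 0
1 1 1 0

After press 5 at (3,1):
0 0 0 0
0 0 0 0
0 0 0 0
0 0 0 0

Lights still on: 0

Answer: yes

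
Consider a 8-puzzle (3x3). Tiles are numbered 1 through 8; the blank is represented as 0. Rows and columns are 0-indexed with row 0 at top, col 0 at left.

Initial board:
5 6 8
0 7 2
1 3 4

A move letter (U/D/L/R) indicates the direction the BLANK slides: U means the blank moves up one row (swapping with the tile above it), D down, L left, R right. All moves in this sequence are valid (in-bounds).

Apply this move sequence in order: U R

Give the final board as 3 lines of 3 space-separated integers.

After move 1 (U):
0 6 8
5 7 2
1 3 4

After move 2 (R):
6 0 8
5 7 2
1 3 4

Answer: 6 0 8
5 7 2
1 3 4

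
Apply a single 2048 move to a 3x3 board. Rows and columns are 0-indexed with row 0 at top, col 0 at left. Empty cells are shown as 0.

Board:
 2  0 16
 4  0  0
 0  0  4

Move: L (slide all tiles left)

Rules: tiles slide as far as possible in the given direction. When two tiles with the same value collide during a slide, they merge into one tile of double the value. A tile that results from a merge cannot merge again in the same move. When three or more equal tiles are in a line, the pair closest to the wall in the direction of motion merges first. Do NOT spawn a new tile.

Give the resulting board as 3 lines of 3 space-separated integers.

Slide left:
row 0: [2, 0, 16] -> [2, 16, 0]
row 1: [4, 0, 0] -> [4, 0, 0]
row 2: [0, 0, 4] -> [4, 0, 0]

Answer:  2 16  0
 4  0  0
 4  0  0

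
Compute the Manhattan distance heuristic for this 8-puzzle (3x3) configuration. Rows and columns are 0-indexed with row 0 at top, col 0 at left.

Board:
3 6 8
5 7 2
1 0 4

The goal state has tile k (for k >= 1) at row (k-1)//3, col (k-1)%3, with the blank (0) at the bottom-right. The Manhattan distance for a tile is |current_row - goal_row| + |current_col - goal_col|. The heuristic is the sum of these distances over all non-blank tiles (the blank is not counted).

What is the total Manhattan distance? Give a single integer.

Tile 3: (0,0)->(0,2) = 2
Tile 6: (0,1)->(1,2) = 2
Tile 8: (0,2)->(2,1) = 3
Tile 5: (1,0)->(1,1) = 1
Tile 7: (1,1)->(2,0) = 2
Tile 2: (1,2)->(0,1) = 2
Tile 1: (2,0)->(0,0) = 2
Tile 4: (2,2)->(1,0) = 3
Sum: 2 + 2 + 3 + 1 + 2 + 2 + 2 + 3 = 17

Answer: 17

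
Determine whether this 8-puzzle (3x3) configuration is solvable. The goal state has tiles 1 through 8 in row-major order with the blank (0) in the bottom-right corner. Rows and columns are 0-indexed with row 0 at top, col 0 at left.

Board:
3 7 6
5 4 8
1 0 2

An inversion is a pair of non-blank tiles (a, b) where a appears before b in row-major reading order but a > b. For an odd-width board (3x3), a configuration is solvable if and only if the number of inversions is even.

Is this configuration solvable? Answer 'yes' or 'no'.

Answer: yes

Derivation:
Inversions (pairs i<j in row-major order where tile[i] > tile[j] > 0): 18
18 is even, so the puzzle is solvable.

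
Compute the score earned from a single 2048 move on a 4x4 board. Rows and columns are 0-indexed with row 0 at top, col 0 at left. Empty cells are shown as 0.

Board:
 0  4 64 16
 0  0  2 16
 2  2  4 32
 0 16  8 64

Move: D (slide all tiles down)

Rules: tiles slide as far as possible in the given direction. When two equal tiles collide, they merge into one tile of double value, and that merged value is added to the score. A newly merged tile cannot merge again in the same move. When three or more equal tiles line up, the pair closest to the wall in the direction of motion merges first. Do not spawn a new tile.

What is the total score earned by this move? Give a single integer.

Slide down:
col 0: [0, 0, 2, 0] -> [0, 0, 0, 2]  score +0 (running 0)
col 1: [4, 0, 2, 16] -> [0, 4, 2, 16]  score +0 (running 0)
col 2: [64, 2, 4, 8] -> [64, 2, 4, 8]  score +0 (running 0)
col 3: [16, 16, 32, 64] -> [0, 32, 32, 64]  score +32 (running 32)
Board after move:
 0  0 64  0
 0  4  2 32
 0  2  4 32
 2 16  8 64

Answer: 32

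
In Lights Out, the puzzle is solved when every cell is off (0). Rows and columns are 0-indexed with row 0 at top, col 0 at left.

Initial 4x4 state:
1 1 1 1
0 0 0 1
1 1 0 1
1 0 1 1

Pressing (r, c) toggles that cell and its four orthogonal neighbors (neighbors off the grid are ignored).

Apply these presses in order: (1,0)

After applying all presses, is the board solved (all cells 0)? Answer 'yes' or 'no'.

After press 1 at (1,0):
0 1 1 1
1 1 0 1
0 1 0 1
1 0 1 1

Lights still on: 11

Answer: no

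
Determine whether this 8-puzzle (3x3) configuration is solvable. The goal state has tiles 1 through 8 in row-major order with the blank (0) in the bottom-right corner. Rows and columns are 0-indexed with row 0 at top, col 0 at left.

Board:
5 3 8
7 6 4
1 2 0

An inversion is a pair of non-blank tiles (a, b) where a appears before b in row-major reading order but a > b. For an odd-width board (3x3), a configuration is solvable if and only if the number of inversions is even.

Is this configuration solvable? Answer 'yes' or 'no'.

Answer: yes

Derivation:
Inversions (pairs i<j in row-major order where tile[i] > tile[j] > 0): 20
20 is even, so the puzzle is solvable.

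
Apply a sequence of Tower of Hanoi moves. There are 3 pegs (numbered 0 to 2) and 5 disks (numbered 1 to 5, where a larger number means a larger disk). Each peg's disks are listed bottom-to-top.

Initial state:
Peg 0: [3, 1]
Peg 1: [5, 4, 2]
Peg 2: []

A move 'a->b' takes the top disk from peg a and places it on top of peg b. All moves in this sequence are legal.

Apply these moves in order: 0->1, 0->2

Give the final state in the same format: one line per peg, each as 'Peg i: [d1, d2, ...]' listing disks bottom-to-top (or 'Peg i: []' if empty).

Answer: Peg 0: []
Peg 1: [5, 4, 2, 1]
Peg 2: [3]

Derivation:
After move 1 (0->1):
Peg 0: [3]
Peg 1: [5, 4, 2, 1]
Peg 2: []

After move 2 (0->2):
Peg 0: []
Peg 1: [5, 4, 2, 1]
Peg 2: [3]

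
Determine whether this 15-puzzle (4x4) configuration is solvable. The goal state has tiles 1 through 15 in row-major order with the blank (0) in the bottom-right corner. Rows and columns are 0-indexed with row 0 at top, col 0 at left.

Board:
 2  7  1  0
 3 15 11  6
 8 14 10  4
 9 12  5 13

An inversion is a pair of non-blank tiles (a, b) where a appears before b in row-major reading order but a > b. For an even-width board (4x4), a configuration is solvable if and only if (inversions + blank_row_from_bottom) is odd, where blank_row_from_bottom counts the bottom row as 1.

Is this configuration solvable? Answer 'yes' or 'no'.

Inversions: 37
Blank is in row 0 (0-indexed from top), which is row 4 counting from the bottom (bottom = 1).
37 + 4 = 41, which is odd, so the puzzle is solvable.

Answer: yes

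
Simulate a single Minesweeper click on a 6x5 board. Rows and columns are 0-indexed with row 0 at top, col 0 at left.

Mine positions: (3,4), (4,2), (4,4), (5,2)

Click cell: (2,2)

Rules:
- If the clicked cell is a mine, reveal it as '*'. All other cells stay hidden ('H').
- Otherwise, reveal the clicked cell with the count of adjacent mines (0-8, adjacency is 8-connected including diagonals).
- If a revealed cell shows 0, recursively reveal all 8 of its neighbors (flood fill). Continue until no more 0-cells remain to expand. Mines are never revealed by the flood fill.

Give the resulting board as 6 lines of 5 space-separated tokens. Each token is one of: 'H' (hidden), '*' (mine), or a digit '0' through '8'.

0 0 0 0 0
0 0 0 0 0
0 0 0 1 1
0 1 1 3 H
0 2 H H H
0 2 H H H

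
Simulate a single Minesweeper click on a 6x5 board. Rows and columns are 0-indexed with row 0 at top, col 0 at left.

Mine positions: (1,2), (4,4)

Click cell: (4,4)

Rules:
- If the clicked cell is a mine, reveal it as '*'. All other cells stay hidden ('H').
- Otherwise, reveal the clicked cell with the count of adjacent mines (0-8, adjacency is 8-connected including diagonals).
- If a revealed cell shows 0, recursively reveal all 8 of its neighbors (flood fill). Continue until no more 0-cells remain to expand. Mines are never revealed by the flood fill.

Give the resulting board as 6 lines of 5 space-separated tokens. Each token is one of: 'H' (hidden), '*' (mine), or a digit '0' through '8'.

H H H H H
H H H H H
H H H H H
H H H H H
H H H H *
H H H H H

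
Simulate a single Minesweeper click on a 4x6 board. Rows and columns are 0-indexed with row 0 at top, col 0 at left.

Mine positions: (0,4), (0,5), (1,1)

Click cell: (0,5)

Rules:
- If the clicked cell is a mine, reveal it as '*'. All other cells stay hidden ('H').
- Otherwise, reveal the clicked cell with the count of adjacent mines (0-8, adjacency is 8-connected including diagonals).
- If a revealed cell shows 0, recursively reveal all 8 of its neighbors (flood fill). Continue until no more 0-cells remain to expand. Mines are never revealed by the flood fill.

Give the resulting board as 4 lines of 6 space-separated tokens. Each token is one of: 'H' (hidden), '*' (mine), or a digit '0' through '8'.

H H H H H *
H H H H H H
H H H H H H
H H H H H H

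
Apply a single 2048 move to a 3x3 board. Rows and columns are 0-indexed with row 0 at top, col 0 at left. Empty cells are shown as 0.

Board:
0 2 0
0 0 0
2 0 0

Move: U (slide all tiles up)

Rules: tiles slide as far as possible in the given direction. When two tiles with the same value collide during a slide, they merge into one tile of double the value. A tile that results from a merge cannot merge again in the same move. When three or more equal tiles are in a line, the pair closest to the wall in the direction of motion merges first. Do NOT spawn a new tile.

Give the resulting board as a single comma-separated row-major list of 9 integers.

Slide up:
col 0: [0, 0, 2] -> [2, 0, 0]
col 1: [2, 0, 0] -> [2, 0, 0]
col 2: [0, 0, 0] -> [0, 0, 0]

Answer: 2, 2, 0, 0, 0, 0, 0, 0, 0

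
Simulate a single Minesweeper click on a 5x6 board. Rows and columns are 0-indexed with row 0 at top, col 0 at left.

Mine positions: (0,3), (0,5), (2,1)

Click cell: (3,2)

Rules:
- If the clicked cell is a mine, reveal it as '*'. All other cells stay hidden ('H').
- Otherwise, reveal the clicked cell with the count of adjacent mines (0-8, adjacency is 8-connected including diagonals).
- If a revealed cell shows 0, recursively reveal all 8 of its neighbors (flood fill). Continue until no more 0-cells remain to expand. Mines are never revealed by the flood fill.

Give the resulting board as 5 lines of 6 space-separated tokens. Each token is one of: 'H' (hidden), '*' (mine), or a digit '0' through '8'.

H H H H H H
H H H H H H
H H H H H H
H H 1 H H H
H H H H H H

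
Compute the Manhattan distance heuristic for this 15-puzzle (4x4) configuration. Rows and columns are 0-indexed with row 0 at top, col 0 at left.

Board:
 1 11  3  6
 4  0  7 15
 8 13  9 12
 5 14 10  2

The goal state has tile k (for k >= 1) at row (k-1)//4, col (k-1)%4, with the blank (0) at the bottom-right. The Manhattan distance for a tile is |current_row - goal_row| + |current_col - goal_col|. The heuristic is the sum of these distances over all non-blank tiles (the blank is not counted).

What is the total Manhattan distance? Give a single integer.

Tile 1: at (0,0), goal (0,0), distance |0-0|+|0-0| = 0
Tile 11: at (0,1), goal (2,2), distance |0-2|+|1-2| = 3
Tile 3: at (0,2), goal (0,2), distance |0-0|+|2-2| = 0
Tile 6: at (0,3), goal (1,1), distance |0-1|+|3-1| = 3
Tile 4: at (1,0), goal (0,3), distance |1-0|+|0-3| = 4
Tile 7: at (1,2), goal (1,2), distance |1-1|+|2-2| = 0
Tile 15: at (1,3), goal (3,2), distance |1-3|+|3-2| = 3
Tile 8: at (2,0), goal (1,3), distance |2-1|+|0-3| = 4
Tile 13: at (2,1), goal (3,0), distance |2-3|+|1-0| = 2
Tile 9: at (2,2), goal (2,0), distance |2-2|+|2-0| = 2
Tile 12: at (2,3), goal (2,3), distance |2-2|+|3-3| = 0
Tile 5: at (3,0), goal (1,0), distance |3-1|+|0-0| = 2
Tile 14: at (3,1), goal (3,1), distance |3-3|+|1-1| = 0
Tile 10: at (3,2), goal (2,1), distance |3-2|+|2-1| = 2
Tile 2: at (3,3), goal (0,1), distance |3-0|+|3-1| = 5
Sum: 0 + 3 + 0 + 3 + 4 + 0 + 3 + 4 + 2 + 2 + 0 + 2 + 0 + 2 + 5 = 30

Answer: 30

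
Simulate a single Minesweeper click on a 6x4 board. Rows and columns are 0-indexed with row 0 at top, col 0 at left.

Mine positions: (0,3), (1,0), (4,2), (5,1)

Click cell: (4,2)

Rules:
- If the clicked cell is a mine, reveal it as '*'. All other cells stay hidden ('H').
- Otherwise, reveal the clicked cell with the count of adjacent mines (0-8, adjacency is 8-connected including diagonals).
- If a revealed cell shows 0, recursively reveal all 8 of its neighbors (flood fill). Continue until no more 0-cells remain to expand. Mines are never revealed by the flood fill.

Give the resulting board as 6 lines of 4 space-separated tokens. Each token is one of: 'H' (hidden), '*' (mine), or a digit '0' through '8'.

H H H H
H H H H
H H H H
H H H H
H H * H
H H H H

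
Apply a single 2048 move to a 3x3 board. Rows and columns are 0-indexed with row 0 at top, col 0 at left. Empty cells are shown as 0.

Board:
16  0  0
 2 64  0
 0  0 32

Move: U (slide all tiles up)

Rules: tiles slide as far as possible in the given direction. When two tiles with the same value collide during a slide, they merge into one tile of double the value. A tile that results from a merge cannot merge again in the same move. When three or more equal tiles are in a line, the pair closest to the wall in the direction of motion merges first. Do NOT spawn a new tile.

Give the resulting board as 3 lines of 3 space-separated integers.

Answer: 16 64 32
 2  0  0
 0  0  0

Derivation:
Slide up:
col 0: [16, 2, 0] -> [16, 2, 0]
col 1: [0, 64, 0] -> [64, 0, 0]
col 2: [0, 0, 32] -> [32, 0, 0]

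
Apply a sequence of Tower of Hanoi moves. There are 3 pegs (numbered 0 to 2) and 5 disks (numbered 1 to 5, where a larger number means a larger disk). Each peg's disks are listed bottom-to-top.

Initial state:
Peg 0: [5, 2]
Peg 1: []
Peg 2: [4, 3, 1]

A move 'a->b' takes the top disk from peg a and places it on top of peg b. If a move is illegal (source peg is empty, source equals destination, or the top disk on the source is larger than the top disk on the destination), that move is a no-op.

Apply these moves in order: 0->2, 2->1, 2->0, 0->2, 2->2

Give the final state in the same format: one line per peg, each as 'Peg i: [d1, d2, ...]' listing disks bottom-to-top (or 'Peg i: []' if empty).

After move 1 (0->2):
Peg 0: [5, 2]
Peg 1: []
Peg 2: [4, 3, 1]

After move 2 (2->1):
Peg 0: [5, 2]
Peg 1: [1]
Peg 2: [4, 3]

After move 3 (2->0):
Peg 0: [5, 2]
Peg 1: [1]
Peg 2: [4, 3]

After move 4 (0->2):
Peg 0: [5]
Peg 1: [1]
Peg 2: [4, 3, 2]

After move 5 (2->2):
Peg 0: [5]
Peg 1: [1]
Peg 2: [4, 3, 2]

Answer: Peg 0: [5]
Peg 1: [1]
Peg 2: [4, 3, 2]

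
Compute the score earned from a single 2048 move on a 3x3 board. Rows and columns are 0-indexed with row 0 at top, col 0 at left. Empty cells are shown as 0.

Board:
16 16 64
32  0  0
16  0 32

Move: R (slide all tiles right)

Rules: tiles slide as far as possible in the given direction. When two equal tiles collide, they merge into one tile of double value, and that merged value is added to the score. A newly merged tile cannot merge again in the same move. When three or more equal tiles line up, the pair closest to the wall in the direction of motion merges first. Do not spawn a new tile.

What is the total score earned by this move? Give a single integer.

Answer: 32

Derivation:
Slide right:
row 0: [16, 16, 64] -> [0, 32, 64]  score +32 (running 32)
row 1: [32, 0, 0] -> [0, 0, 32]  score +0 (running 32)
row 2: [16, 0, 32] -> [0, 16, 32]  score +0 (running 32)
Board after move:
 0 32 64
 0  0 32
 0 16 32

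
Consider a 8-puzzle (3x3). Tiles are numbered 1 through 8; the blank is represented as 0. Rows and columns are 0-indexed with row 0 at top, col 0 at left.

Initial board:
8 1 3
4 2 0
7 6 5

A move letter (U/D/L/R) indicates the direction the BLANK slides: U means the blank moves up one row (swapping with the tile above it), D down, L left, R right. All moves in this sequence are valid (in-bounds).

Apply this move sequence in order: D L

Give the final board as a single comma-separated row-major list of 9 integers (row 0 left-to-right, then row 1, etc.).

Answer: 8, 1, 3, 4, 2, 5, 7, 0, 6

Derivation:
After move 1 (D):
8 1 3
4 2 5
7 6 0

After move 2 (L):
8 1 3
4 2 5
7 0 6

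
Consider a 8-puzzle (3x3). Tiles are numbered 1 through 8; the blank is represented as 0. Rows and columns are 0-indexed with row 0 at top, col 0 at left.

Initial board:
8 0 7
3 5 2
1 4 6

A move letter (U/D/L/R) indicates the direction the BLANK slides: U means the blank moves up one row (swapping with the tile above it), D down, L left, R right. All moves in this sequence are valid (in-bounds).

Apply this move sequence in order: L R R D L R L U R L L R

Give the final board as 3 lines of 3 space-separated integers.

After move 1 (L):
0 8 7
3 5 2
1 4 6

After move 2 (R):
8 0 7
3 5 2
1 4 6

After move 3 (R):
8 7 0
3 5 2
1 4 6

After move 4 (D):
8 7 2
3 5 0
1 4 6

After move 5 (L):
8 7 2
3 0 5
1 4 6

After move 6 (R):
8 7 2
3 5 0
1 4 6

After move 7 (L):
8 7 2
3 0 5
1 4 6

After move 8 (U):
8 0 2
3 7 5
1 4 6

After move 9 (R):
8 2 0
3 7 5
1 4 6

After move 10 (L):
8 0 2
3 7 5
1 4 6

After move 11 (L):
0 8 2
3 7 5
1 4 6

After move 12 (R):
8 0 2
3 7 5
1 4 6

Answer: 8 0 2
3 7 5
1 4 6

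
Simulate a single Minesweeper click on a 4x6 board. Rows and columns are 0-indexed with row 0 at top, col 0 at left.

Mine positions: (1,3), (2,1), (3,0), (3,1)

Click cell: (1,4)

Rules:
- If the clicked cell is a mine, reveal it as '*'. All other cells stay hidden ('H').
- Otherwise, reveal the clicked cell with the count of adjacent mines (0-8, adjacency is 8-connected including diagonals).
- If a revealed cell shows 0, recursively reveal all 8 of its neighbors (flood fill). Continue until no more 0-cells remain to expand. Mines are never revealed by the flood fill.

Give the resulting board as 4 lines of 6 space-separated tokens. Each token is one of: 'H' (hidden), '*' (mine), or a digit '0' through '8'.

H H H H H H
H H H H 1 H
H H H H H H
H H H H H H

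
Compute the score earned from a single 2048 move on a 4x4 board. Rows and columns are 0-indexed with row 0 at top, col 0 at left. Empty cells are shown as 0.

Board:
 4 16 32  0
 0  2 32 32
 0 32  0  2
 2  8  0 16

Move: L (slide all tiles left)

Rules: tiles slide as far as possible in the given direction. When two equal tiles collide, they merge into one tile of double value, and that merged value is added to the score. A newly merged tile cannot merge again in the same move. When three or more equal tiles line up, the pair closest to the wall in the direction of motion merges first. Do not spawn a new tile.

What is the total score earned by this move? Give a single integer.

Slide left:
row 0: [4, 16, 32, 0] -> [4, 16, 32, 0]  score +0 (running 0)
row 1: [0, 2, 32, 32] -> [2, 64, 0, 0]  score +64 (running 64)
row 2: [0, 32, 0, 2] -> [32, 2, 0, 0]  score +0 (running 64)
row 3: [2, 8, 0, 16] -> [2, 8, 16, 0]  score +0 (running 64)
Board after move:
 4 16 32  0
 2 64  0  0
32  2  0  0
 2  8 16  0

Answer: 64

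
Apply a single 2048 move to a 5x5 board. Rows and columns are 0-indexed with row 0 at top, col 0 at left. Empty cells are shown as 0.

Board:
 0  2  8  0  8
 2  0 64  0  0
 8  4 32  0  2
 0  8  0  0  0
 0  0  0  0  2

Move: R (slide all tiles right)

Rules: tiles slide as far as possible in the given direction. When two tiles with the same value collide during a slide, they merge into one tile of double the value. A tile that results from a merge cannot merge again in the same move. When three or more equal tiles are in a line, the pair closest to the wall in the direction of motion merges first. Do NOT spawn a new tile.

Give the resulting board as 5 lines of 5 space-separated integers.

Answer:  0  0  0  2 16
 0  0  0  2 64
 0  8  4 32  2
 0  0  0  0  8
 0  0  0  0  2

Derivation:
Slide right:
row 0: [0, 2, 8, 0, 8] -> [0, 0, 0, 2, 16]
row 1: [2, 0, 64, 0, 0] -> [0, 0, 0, 2, 64]
row 2: [8, 4, 32, 0, 2] -> [0, 8, 4, 32, 2]
row 3: [0, 8, 0, 0, 0] -> [0, 0, 0, 0, 8]
row 4: [0, 0, 0, 0, 2] -> [0, 0, 0, 0, 2]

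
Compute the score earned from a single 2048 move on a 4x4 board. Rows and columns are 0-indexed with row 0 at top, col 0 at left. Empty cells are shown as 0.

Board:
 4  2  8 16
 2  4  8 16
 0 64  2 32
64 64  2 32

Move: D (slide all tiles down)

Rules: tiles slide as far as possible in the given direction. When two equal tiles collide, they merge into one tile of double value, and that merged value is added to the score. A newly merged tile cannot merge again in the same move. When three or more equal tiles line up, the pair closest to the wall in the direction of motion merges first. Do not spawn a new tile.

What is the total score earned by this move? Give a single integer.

Answer: 244

Derivation:
Slide down:
col 0: [4, 2, 0, 64] -> [0, 4, 2, 64]  score +0 (running 0)
col 1: [2, 4, 64, 64] -> [0, 2, 4, 128]  score +128 (running 128)
col 2: [8, 8, 2, 2] -> [0, 0, 16, 4]  score +20 (running 148)
col 3: [16, 16, 32, 32] -> [0, 0, 32, 64]  score +96 (running 244)
Board after move:
  0   0   0   0
  4   2   0   0
  2   4  16  32
 64 128   4  64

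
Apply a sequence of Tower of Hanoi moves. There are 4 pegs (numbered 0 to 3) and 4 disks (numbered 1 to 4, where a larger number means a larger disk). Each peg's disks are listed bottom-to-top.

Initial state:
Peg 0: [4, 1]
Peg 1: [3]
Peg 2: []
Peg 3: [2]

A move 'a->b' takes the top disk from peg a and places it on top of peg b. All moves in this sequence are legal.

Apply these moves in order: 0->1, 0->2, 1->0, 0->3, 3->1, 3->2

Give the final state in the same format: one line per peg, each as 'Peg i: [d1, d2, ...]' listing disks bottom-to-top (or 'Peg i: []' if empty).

After move 1 (0->1):
Peg 0: [4]
Peg 1: [3, 1]
Peg 2: []
Peg 3: [2]

After move 2 (0->2):
Peg 0: []
Peg 1: [3, 1]
Peg 2: [4]
Peg 3: [2]

After move 3 (1->0):
Peg 0: [1]
Peg 1: [3]
Peg 2: [4]
Peg 3: [2]

After move 4 (0->3):
Peg 0: []
Peg 1: [3]
Peg 2: [4]
Peg 3: [2, 1]

After move 5 (3->1):
Peg 0: []
Peg 1: [3, 1]
Peg 2: [4]
Peg 3: [2]

After move 6 (3->2):
Peg 0: []
Peg 1: [3, 1]
Peg 2: [4, 2]
Peg 3: []

Answer: Peg 0: []
Peg 1: [3, 1]
Peg 2: [4, 2]
Peg 3: []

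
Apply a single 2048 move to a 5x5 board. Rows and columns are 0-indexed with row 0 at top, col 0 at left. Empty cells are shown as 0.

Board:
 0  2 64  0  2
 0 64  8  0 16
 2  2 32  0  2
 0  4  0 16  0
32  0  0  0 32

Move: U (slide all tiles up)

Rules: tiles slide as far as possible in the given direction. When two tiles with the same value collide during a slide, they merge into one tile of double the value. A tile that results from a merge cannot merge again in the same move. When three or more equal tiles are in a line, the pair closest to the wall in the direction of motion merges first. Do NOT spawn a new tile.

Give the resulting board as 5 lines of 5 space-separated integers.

Slide up:
col 0: [0, 0, 2, 0, 32] -> [2, 32, 0, 0, 0]
col 1: [2, 64, 2, 4, 0] -> [2, 64, 2, 4, 0]
col 2: [64, 8, 32, 0, 0] -> [64, 8, 32, 0, 0]
col 3: [0, 0, 0, 16, 0] -> [16, 0, 0, 0, 0]
col 4: [2, 16, 2, 0, 32] -> [2, 16, 2, 32, 0]

Answer:  2  2 64 16  2
32 64  8  0 16
 0  2 32  0  2
 0  4  0  0 32
 0  0  0  0  0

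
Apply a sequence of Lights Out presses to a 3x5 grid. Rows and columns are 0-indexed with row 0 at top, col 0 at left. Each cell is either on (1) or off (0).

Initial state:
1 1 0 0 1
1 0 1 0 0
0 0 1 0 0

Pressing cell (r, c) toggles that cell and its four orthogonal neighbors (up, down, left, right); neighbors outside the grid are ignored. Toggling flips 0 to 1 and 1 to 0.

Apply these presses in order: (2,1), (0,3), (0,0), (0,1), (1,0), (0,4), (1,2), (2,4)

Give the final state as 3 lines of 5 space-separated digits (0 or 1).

Answer: 0 1 1 0 1
1 0 0 0 0
0 1 1 1 1

Derivation:
After press 1 at (2,1):
1 1 0 0 1
1 1 1 0 0
1 1 0 0 0

After press 2 at (0,3):
1 1 1 1 0
1 1 1 1 0
1 1 0 0 0

After press 3 at (0,0):
0 0 1 1 0
0 1 1 1 0
1 1 0 0 0

After press 4 at (0,1):
1 1 0 1 0
0 0 1 1 0
1 1 0 0 0

After press 5 at (1,0):
0 1 0 1 0
1 1 1 1 0
0 1 0 0 0

After press 6 at (0,4):
0 1 0 0 1
1 1 1 1 1
0 1 0 0 0

After press 7 at (1,2):
0 1 1 0 1
1 0 0 0 1
0 1 1 0 0

After press 8 at (2,4):
0 1 1 0 1
1 0 0 0 0
0 1 1 1 1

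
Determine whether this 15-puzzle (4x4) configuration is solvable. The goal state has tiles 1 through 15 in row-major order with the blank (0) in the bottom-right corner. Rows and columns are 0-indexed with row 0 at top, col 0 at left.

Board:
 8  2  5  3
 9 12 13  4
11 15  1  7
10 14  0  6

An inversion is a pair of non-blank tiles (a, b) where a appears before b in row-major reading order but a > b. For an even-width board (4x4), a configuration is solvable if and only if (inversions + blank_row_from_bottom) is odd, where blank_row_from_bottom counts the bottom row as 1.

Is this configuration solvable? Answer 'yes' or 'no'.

Inversions: 41
Blank is in row 3 (0-indexed from top), which is row 1 counting from the bottom (bottom = 1).
41 + 1 = 42, which is even, so the puzzle is not solvable.

Answer: no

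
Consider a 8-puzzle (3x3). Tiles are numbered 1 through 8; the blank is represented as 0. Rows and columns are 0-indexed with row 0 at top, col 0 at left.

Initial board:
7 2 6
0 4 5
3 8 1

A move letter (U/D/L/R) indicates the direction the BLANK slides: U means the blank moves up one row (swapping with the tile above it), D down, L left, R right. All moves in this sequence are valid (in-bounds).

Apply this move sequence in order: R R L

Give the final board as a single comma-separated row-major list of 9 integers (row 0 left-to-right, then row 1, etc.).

After move 1 (R):
7 2 6
4 0 5
3 8 1

After move 2 (R):
7 2 6
4 5 0
3 8 1

After move 3 (L):
7 2 6
4 0 5
3 8 1

Answer: 7, 2, 6, 4, 0, 5, 3, 8, 1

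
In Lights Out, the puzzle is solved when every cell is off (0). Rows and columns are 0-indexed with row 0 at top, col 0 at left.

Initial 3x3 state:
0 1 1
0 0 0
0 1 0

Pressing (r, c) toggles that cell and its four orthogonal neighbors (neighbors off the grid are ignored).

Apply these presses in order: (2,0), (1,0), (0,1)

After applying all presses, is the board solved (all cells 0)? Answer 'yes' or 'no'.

Answer: yes

Derivation:
After press 1 at (2,0):
0 1 1
1 0 0
1 0 0

After press 2 at (1,0):
1 1 1
0 1 0
0 0 0

After press 3 at (0,1):
0 0 0
0 0 0
0 0 0

Lights still on: 0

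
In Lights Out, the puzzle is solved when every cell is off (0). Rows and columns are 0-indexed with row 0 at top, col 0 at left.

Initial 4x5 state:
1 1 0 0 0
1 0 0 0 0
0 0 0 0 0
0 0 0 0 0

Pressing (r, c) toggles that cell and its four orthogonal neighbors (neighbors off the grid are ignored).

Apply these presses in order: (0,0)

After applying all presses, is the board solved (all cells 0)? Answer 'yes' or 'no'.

After press 1 at (0,0):
0 0 0 0 0
0 0 0 0 0
0 0 0 0 0
0 0 0 0 0

Lights still on: 0

Answer: yes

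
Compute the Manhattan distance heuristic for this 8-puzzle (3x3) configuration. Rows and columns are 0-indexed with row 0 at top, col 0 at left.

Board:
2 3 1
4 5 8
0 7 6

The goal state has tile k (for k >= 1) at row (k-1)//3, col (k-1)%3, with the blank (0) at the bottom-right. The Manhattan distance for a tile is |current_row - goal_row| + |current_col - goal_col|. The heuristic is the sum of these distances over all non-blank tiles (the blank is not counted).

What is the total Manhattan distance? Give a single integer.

Answer: 8

Derivation:
Tile 2: (0,0)->(0,1) = 1
Tile 3: (0,1)->(0,2) = 1
Tile 1: (0,2)->(0,0) = 2
Tile 4: (1,0)->(1,0) = 0
Tile 5: (1,1)->(1,1) = 0
Tile 8: (1,2)->(2,1) = 2
Tile 7: (2,1)->(2,0) = 1
Tile 6: (2,2)->(1,2) = 1
Sum: 1 + 1 + 2 + 0 + 0 + 2 + 1 + 1 = 8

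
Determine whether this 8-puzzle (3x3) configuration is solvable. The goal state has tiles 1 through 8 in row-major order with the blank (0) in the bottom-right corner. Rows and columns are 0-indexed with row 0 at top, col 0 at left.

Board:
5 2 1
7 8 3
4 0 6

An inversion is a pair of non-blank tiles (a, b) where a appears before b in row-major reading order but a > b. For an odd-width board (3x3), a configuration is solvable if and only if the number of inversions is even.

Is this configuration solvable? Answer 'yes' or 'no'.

Inversions (pairs i<j in row-major order where tile[i] > tile[j] > 0): 11
11 is odd, so the puzzle is not solvable.

Answer: no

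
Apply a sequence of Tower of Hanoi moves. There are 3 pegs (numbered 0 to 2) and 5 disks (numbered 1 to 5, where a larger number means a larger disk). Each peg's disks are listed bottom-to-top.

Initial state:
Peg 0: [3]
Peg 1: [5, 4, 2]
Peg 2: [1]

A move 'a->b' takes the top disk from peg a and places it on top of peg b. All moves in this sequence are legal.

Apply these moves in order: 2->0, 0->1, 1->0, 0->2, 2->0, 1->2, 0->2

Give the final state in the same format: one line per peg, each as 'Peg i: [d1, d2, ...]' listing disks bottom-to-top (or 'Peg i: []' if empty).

After move 1 (2->0):
Peg 0: [3, 1]
Peg 1: [5, 4, 2]
Peg 2: []

After move 2 (0->1):
Peg 0: [3]
Peg 1: [5, 4, 2, 1]
Peg 2: []

After move 3 (1->0):
Peg 0: [3, 1]
Peg 1: [5, 4, 2]
Peg 2: []

After move 4 (0->2):
Peg 0: [3]
Peg 1: [5, 4, 2]
Peg 2: [1]

After move 5 (2->0):
Peg 0: [3, 1]
Peg 1: [5, 4, 2]
Peg 2: []

After move 6 (1->2):
Peg 0: [3, 1]
Peg 1: [5, 4]
Peg 2: [2]

After move 7 (0->2):
Peg 0: [3]
Peg 1: [5, 4]
Peg 2: [2, 1]

Answer: Peg 0: [3]
Peg 1: [5, 4]
Peg 2: [2, 1]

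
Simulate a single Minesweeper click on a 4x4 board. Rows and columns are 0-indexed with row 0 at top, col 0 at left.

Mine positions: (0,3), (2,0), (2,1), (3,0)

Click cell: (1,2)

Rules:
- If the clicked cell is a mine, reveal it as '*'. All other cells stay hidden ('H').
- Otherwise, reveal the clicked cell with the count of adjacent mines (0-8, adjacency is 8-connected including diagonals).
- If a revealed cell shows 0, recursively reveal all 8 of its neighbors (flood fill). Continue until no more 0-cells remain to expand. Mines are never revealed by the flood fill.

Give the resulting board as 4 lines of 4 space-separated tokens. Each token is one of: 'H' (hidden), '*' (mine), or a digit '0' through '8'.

H H H H
H H 2 H
H H H H
H H H H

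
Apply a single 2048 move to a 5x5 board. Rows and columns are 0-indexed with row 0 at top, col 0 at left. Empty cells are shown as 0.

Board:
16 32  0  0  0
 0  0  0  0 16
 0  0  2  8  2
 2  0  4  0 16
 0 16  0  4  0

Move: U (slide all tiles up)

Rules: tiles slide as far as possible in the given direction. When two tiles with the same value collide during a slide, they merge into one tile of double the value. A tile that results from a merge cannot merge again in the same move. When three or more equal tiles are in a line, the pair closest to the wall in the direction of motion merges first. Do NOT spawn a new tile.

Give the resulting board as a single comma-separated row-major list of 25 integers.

Slide up:
col 0: [16, 0, 0, 2, 0] -> [16, 2, 0, 0, 0]
col 1: [32, 0, 0, 0, 16] -> [32, 16, 0, 0, 0]
col 2: [0, 0, 2, 4, 0] -> [2, 4, 0, 0, 0]
col 3: [0, 0, 8, 0, 4] -> [8, 4, 0, 0, 0]
col 4: [0, 16, 2, 16, 0] -> [16, 2, 16, 0, 0]

Answer: 16, 32, 2, 8, 16, 2, 16, 4, 4, 2, 0, 0, 0, 0, 16, 0, 0, 0, 0, 0, 0, 0, 0, 0, 0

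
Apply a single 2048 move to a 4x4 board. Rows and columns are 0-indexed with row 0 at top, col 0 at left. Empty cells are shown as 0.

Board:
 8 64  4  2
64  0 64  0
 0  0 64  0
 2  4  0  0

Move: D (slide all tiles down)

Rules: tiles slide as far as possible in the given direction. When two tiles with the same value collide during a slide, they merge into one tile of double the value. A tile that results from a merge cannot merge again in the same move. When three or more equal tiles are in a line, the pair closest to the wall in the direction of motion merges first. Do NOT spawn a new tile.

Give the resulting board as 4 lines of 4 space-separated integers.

Answer:   0   0   0   0
  8   0   0   0
 64  64   4   0
  2   4 128   2

Derivation:
Slide down:
col 0: [8, 64, 0, 2] -> [0, 8, 64, 2]
col 1: [64, 0, 0, 4] -> [0, 0, 64, 4]
col 2: [4, 64, 64, 0] -> [0, 0, 4, 128]
col 3: [2, 0, 0, 0] -> [0, 0, 0, 2]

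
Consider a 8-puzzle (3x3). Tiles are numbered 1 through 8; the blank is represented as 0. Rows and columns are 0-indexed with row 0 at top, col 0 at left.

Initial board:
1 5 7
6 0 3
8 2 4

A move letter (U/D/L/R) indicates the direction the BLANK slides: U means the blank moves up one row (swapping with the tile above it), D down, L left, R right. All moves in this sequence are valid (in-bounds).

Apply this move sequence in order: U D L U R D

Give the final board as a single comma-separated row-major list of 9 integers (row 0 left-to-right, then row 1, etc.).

After move 1 (U):
1 0 7
6 5 3
8 2 4

After move 2 (D):
1 5 7
6 0 3
8 2 4

After move 3 (L):
1 5 7
0 6 3
8 2 4

After move 4 (U):
0 5 7
1 6 3
8 2 4

After move 5 (R):
5 0 7
1 6 3
8 2 4

After move 6 (D):
5 6 7
1 0 3
8 2 4

Answer: 5, 6, 7, 1, 0, 3, 8, 2, 4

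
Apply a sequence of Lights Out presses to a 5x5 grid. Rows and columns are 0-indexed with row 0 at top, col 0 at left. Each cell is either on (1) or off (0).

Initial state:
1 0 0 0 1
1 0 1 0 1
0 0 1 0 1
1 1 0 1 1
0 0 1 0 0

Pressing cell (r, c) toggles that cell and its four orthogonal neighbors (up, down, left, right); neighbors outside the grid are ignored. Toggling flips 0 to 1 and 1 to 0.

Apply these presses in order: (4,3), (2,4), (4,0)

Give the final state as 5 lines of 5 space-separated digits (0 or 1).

After press 1 at (4,3):
1 0 0 0 1
1 0 1 0 1
0 0 1 0 1
1 1 0 0 1
0 0 0 1 1

After press 2 at (2,4):
1 0 0 0 1
1 0 1 0 0
0 0 1 1 0
1 1 0 0 0
0 0 0 1 1

After press 3 at (4,0):
1 0 0 0 1
1 0 1 0 0
0 0 1 1 0
0 1 0 0 0
1 1 0 1 1

Answer: 1 0 0 0 1
1 0 1 0 0
0 0 1 1 0
0 1 0 0 0
1 1 0 1 1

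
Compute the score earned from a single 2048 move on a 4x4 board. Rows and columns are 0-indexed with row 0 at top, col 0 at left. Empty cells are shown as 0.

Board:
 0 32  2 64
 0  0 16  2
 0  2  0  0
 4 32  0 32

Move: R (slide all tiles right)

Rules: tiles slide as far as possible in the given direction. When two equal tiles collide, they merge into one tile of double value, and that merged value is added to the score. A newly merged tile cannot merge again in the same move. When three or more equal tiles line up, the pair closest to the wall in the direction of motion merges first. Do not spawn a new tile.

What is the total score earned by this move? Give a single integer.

Slide right:
row 0: [0, 32, 2, 64] -> [0, 32, 2, 64]  score +0 (running 0)
row 1: [0, 0, 16, 2] -> [0, 0, 16, 2]  score +0 (running 0)
row 2: [0, 2, 0, 0] -> [0, 0, 0, 2]  score +0 (running 0)
row 3: [4, 32, 0, 32] -> [0, 0, 4, 64]  score +64 (running 64)
Board after move:
 0 32  2 64
 0  0 16  2
 0  0  0  2
 0  0  4 64

Answer: 64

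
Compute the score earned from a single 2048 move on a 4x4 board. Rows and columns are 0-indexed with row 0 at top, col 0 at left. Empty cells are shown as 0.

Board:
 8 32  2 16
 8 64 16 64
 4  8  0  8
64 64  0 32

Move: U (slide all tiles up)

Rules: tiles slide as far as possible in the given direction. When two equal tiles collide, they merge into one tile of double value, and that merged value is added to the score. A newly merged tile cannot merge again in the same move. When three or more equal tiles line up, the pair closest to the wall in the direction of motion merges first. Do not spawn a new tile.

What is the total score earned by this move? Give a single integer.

Answer: 16

Derivation:
Slide up:
col 0: [8, 8, 4, 64] -> [16, 4, 64, 0]  score +16 (running 16)
col 1: [32, 64, 8, 64] -> [32, 64, 8, 64]  score +0 (running 16)
col 2: [2, 16, 0, 0] -> [2, 16, 0, 0]  score +0 (running 16)
col 3: [16, 64, 8, 32] -> [16, 64, 8, 32]  score +0 (running 16)
Board after move:
16 32  2 16
 4 64 16 64
64  8  0  8
 0 64  0 32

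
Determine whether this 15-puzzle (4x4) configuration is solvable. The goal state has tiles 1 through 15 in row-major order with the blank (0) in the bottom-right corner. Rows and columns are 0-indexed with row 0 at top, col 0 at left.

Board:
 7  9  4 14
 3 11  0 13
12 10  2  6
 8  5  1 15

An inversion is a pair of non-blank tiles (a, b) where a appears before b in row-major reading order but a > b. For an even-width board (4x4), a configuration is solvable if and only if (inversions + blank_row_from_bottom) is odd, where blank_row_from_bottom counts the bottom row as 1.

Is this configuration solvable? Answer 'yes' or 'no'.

Answer: yes

Derivation:
Inversions: 58
Blank is in row 1 (0-indexed from top), which is row 3 counting from the bottom (bottom = 1).
58 + 3 = 61, which is odd, so the puzzle is solvable.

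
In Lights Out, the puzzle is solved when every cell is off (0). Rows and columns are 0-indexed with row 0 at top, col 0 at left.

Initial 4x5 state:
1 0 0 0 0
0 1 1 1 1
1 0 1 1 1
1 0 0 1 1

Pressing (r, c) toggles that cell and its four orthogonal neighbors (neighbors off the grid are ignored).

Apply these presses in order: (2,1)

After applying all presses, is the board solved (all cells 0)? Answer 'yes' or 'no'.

Answer: no

Derivation:
After press 1 at (2,1):
1 0 0 0 0
0 0 1 1 1
0 1 0 1 1
1 1 0 1 1

Lights still on: 11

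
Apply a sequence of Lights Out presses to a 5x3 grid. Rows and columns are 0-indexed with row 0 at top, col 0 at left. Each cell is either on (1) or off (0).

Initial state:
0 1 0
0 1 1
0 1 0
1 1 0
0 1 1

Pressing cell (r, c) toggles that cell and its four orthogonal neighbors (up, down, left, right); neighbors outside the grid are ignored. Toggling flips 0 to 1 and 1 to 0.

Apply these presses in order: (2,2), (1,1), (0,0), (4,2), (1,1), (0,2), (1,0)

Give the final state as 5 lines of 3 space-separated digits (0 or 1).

Answer: 0 1 1
0 0 1
1 0 1
1 1 0
0 0 0

Derivation:
After press 1 at (2,2):
0 1 0
0 1 0
0 0 1
1 1 1
0 1 1

After press 2 at (1,1):
0 0 0
1 0 1
0 1 1
1 1 1
0 1 1

After press 3 at (0,0):
1 1 0
0 0 1
0 1 1
1 1 1
0 1 1

After press 4 at (4,2):
1 1 0
0 0 1
0 1 1
1 1 0
0 0 0

After press 5 at (1,1):
1 0 0
1 1 0
0 0 1
1 1 0
0 0 0

After press 6 at (0,2):
1 1 1
1 1 1
0 0 1
1 1 0
0 0 0

After press 7 at (1,0):
0 1 1
0 0 1
1 0 1
1 1 0
0 0 0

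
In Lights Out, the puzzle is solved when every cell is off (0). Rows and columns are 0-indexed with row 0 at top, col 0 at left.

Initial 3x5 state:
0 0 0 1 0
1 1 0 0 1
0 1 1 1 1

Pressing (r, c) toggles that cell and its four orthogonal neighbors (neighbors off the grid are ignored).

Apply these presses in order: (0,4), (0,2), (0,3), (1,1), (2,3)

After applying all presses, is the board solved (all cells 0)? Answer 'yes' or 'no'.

After press 1 at (0,4):
0 0 0 0 1
1 1 0 0 0
0 1 1 1 1

After press 2 at (0,2):
0 1 1 1 1
1 1 1 0 0
0 1 1 1 1

After press 3 at (0,3):
0 1 0 0 0
1 1 1 1 0
0 1 1 1 1

After press 4 at (1,1):
0 0 0 0 0
0 0 0 1 0
0 0 1 1 1

After press 5 at (2,3):
0 0 0 0 0
0 0 0 0 0
0 0 0 0 0

Lights still on: 0

Answer: yes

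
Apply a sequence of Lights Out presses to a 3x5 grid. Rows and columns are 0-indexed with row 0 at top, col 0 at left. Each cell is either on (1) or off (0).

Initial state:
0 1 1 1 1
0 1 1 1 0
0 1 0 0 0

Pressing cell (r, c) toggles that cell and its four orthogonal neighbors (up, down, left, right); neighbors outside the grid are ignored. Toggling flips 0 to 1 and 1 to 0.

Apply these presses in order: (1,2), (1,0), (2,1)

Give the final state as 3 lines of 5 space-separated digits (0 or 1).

After press 1 at (1,2):
0 1 0 1 1
0 0 0 0 0
0 1 1 0 0

After press 2 at (1,0):
1 1 0 1 1
1 1 0 0 0
1 1 1 0 0

After press 3 at (2,1):
1 1 0 1 1
1 0 0 0 0
0 0 0 0 0

Answer: 1 1 0 1 1
1 0 0 0 0
0 0 0 0 0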